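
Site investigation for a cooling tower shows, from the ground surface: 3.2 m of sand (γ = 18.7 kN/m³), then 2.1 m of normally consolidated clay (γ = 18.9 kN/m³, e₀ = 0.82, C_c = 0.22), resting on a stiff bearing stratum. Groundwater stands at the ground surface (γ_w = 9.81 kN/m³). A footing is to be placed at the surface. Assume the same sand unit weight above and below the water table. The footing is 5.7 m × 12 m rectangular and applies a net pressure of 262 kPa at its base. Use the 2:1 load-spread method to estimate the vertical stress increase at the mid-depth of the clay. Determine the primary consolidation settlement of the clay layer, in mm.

Mid-depth of clay below the ground surface: z = 3.2 + 2.1/2 = 4.25 m.
Total vertical stress at mid-clay: σ_v = 18.7×3.2 + 18.9×1.05 = 79.685 kPa.
Pore pressure: u = 9.81×(4.25 − 0) = 41.693 kPa.
Initial effective stress: σ'_0 = σ_v − u = 79.685 − 41.693 = 37.992 kPa.
Stress increase at mid-clay by the 2:1 spreading method:
Δσ = qBL/((B+z)(L+z)) = 262×5.7×12/((5.7+4.25)(12+4.25)) = 110.84 kPa
Final effective stress: σ'_f = σ'_0 + Δσ = 37.992 + 110.84 = 148.83 kPa.
Normally consolidated clay, so the full stress increment lies on the virgin compression line:
S_c = C_c·H/(1+e₀)·log₁₀(σ'_f/σ'_0) = 0.22×2.1/(1+0.82)×log₁₀(148.83/37.992)
    = 0.25385 × 0.593 = 0.1505 m

S_c ≈ 151 mm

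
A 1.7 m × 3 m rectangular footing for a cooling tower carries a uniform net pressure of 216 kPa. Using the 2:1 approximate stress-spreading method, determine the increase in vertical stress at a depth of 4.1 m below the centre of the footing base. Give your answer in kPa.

By the 2:1 method the load spreads at 1 horizontal : 2 vertical, so at depth z the loaded area has grown by z in each plan dimension:
Δσ = qBL/((B+z)(L+z)) = 216×1.7×3/((1.7+4.1)(3+4.1)) = 26.751 kPa

Δσ_z ≈ 26.8 kPa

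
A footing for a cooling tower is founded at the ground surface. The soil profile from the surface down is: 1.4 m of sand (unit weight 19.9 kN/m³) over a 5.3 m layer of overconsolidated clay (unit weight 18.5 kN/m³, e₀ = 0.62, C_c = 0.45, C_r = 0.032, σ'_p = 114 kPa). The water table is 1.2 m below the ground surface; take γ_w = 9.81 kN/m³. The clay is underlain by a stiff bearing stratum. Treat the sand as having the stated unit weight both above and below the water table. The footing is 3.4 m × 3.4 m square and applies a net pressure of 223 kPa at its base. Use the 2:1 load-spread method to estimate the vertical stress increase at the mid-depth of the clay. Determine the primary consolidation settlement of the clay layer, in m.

Mid-depth of clay below the ground surface: z = 1.4 + 5.3/2 = 4.05 m.
Total vertical stress at mid-clay: σ_v = 19.9×1.4 + 18.5×2.65 = 76.885 kPa.
Pore pressure: u = 9.81×(4.05 − 1.2) = 27.959 kPa.
Initial effective stress: σ'_0 = σ_v − u = 76.885 − 27.959 = 48.926 kPa.
Stress increase at mid-clay by the 2:1 spreading method:
Δσ = qBL/((B+z)(L+z)) = 223×3.4×3.4/((3.4+4.05)(3.4+4.05)) = 46.446 kPa
Final effective stress: σ'_f = 48.926 + 46.446 = 95.372 kPa.
σ'_f = 95.372 ≤ σ'_p = 114 kPa, so the clay remains overconsolidated and only the recompression index applies:
S_c = C_r·H/(1+e₀)·log₁₀(σ'_f/σ'_0) = 0.032×5.3/1.62×log₁₀(95.372/48.926)
    = 0.10469 × 0.28988 = 0.03035 m

S_c ≈ 0.0303 m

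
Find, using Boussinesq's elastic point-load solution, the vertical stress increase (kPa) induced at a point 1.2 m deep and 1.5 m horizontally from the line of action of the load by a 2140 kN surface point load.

Boussinesq vertical stress below a point load on an elastic half-space:
Δσ_z = 3P/(2πz²) · [1 + (r/z)²]^(−5/2)
r/z = 1.5/1.2 = 1.25; [1+(r/z)²]^(−5/2) = 0.095135.
Δσ_z = 3×2140/(2π×1.2²) × 0.095135 = 709.57 × 0.095135 = 67.5 kPa

Δσ_z ≈ 67.5 kPa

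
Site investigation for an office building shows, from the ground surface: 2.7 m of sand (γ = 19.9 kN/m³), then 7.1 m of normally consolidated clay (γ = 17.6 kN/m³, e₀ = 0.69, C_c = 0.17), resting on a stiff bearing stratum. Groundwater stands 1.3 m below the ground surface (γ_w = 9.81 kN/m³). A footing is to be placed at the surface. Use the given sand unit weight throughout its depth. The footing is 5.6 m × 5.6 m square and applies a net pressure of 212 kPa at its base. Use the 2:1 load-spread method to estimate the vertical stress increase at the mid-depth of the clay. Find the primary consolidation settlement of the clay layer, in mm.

Mid-depth of clay below the ground surface: z = 2.7 + 7.1/2 = 6.25 m.
Total vertical stress at mid-clay: σ_v = 19.9×2.7 + 17.6×3.55 = 116.21 kPa.
Pore pressure: u = 9.81×(6.25 − 1.3) = 48.56 kPa.
Initial effective stress: σ'_0 = σ_v − u = 116.21 − 48.56 = 67.65 kPa.
Stress increase at mid-clay by the 2:1 spreading method:
Δσ = qBL/((B+z)(L+z)) = 212×5.6×5.6/((5.6+6.25)(5.6+6.25)) = 47.345 kPa
Final effective stress: σ'_f = σ'_0 + Δσ = 67.65 + 47.345 = 115 kPa.
Normally consolidated clay, so the full stress increment lies on the virgin compression line:
S_c = C_c·H/(1+e₀)·log₁₀(σ'_f/σ'_0) = 0.17×7.1/(1+0.69)×log₁₀(115/67.65)
    = 0.7142 × 0.23043 = 0.1646 m

S_c ≈ 165 mm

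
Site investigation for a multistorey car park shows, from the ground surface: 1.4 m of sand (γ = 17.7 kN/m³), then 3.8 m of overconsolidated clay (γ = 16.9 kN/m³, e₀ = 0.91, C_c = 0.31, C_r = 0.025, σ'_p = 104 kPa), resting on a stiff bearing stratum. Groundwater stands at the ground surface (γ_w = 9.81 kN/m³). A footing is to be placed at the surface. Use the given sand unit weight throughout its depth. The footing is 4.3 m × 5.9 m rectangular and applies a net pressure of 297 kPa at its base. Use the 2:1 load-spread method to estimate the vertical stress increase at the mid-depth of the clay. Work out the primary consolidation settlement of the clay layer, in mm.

S_c ≈ 95.6 mm

Mid-depth of clay below the ground surface: z = 1.4 + 3.8/2 = 3.3 m.
Total vertical stress at mid-clay: σ_v = 17.7×1.4 + 16.9×1.9 = 56.89 kPa.
Pore pressure: u = 9.81×(3.3 − 0) = 32.373 kPa.
Initial effective stress: σ'_0 = σ_v − u = 56.89 − 32.373 = 24.517 kPa.
Stress increase at mid-clay by the 2:1 spreading method:
Δσ = qBL/((B+z)(L+z)) = 297×4.3×5.9/((4.3+3.3)(5.9+3.3)) = 107.76 kPa
Final effective stress: σ'_f = 24.517 + 107.76 = 132.28 kPa.
σ'_f = 132.28 > σ'_p = 104 kPa, so the stress path crosses the preconsolidation pressure — recompression up to σ'_p, then virgin compression beyond:
S_c = H/(1+e₀)·[C_r·log₁₀(σ'_p/σ'_0) + C_c·log₁₀(σ'_f/σ'_p)]
    = 3.8/1.91 × [0.025×log₁₀(104/24.517) + 0.31×log₁₀(132.28/104)]
    = 1.9895 × [0.015689 + 0.032383] = 0.09564 m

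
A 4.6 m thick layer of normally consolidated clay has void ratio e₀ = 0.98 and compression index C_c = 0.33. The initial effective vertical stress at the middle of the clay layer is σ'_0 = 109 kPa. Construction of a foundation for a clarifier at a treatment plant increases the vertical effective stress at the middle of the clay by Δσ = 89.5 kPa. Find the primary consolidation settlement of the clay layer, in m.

S_c ≈ 0.2 m

Final effective stress: σ'_f = σ'_0 + Δσ = 109 + 89.5 = 198.5 kPa.
Normally consolidated clay, so the full stress increment lies on the virgin compression line:
S_c = C_c·H/(1+e₀)·log₁₀(σ'_f/σ'_0) = 0.33×4.6/(1+0.98)×log₁₀(198.5/109)
    = 0.76667 × 0.26033 = 0.1996 m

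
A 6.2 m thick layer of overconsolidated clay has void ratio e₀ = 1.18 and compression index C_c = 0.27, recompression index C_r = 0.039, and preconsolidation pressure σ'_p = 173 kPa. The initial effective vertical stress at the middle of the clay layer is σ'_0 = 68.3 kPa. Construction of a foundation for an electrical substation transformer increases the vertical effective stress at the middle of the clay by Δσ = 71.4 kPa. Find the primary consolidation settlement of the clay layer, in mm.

S_c ≈ 34.5 mm

Final effective stress: σ'_f = 68.3 + 71.4 = 139.7 kPa.
σ'_f = 139.7 ≤ σ'_p = 173 kPa, so the clay remains overconsolidated and only the recompression index applies:
S_c = C_r·H/(1+e₀)·log₁₀(σ'_f/σ'_0) = 0.039×6.2/2.18×log₁₀(139.7/68.3)
    = 0.11092 × 0.31078 = 0.03447 m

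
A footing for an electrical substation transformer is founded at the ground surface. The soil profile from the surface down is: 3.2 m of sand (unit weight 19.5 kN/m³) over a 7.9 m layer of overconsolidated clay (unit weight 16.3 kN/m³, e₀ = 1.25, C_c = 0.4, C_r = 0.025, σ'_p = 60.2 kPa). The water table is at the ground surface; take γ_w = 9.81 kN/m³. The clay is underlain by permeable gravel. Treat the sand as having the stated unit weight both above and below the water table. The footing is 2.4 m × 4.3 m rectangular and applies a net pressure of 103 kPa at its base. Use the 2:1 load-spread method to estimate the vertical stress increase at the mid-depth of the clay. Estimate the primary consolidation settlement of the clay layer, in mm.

S_c ≈ 61.8 mm

Mid-depth of clay below the ground surface: z = 3.2 + 7.9/2 = 7.15 m.
Total vertical stress at mid-clay: σ_v = 19.5×3.2 + 16.3×3.95 = 126.79 kPa.
Pore pressure: u = 9.81×(7.15 − 0) = 70.142 kPa.
Initial effective stress: σ'_0 = σ_v − u = 126.79 − 70.142 = 56.648 kPa.
Stress increase at mid-clay by the 2:1 spreading method:
Δσ = qBL/((B+z)(L+z)) = 103×2.4×4.3/((2.4+7.15)(4.3+7.15)) = 9.7209 kPa
Final effective stress: σ'_f = 56.648 + 9.7209 = 66.369 kPa.
σ'_f = 66.369 > σ'_p = 60.2 kPa, so the stress path crosses the preconsolidation pressure — recompression up to σ'_p, then virgin compression beyond:
S_c = H/(1+e₀)·[C_r·log₁₀(σ'_p/σ'_0) + C_c·log₁₀(σ'_f/σ'_p)]
    = 7.9/2.25 × [0.025×log₁₀(60.2/56.648) + 0.4×log₁₀(66.369/60.2)]
    = 3.5111 × [0.0006603 + 0.016948] = 0.06182 m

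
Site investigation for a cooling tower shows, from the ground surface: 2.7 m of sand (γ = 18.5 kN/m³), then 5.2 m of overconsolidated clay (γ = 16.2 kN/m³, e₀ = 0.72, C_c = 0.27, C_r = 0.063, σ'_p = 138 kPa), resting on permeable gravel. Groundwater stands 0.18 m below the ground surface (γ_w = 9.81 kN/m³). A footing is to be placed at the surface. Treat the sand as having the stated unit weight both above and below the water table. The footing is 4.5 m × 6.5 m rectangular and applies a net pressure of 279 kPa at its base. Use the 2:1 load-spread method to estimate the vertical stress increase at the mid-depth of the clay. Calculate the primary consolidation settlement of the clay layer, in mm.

S_c ≈ 81.7 mm

Mid-depth of clay below the ground surface: z = 2.7 + 5.2/2 = 5.3 m.
Total vertical stress at mid-clay: σ_v = 18.5×2.7 + 16.2×2.6 = 92.07 kPa.
Pore pressure: u = 9.81×(5.3 − 0.18) = 50.227 kPa.
Initial effective stress: σ'_0 = σ_v − u = 92.07 − 50.227 = 41.843 kPa.
Stress increase at mid-clay by the 2:1 spreading method:
Δσ = qBL/((B+z)(L+z)) = 279×4.5×6.5/((4.5+5.3)(6.5+5.3)) = 70.57 kPa
Final effective stress: σ'_f = 41.843 + 70.57 = 112.41 kPa.
σ'_f = 112.41 ≤ σ'_p = 138 kPa, so the clay remains overconsolidated and only the recompression index applies:
S_c = C_r·H/(1+e₀)·log₁₀(σ'_f/σ'_0) = 0.063×5.2/1.72×log₁₀(112.41/41.843)
    = 0.19047 × 0.42918 = 0.08175 m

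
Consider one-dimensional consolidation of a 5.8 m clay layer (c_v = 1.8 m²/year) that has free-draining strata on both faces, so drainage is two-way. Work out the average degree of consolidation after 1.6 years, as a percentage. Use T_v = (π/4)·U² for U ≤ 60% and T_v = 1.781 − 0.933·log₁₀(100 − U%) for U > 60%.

Drainage path length: H_d = H/2 = 2.9 m (double drainage).
T_v = c_v·t/H_d² = 1.8×1.6/2.9² = 0.34245.
T_v = 0.34245 corresponds to the U > 60% branch:
U = 1 − 10^((1.781 − T_v)/0.933)/100 = 0.6518

U ≈ 65.2 %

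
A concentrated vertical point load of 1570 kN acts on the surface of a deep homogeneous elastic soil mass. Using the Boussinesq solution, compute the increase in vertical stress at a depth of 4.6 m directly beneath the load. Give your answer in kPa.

Δσ_z ≈ 35.4 kPa

Boussinesq vertical stress below a point load on an elastic half-space:
Δσ_z = 3P/(2πz²) · [1 + (r/z)²]^(−5/2)
r/z = 0/4.6 = 0; [1+(r/z)²]^(−5/2) = 1.
Δσ_z = 3×1570/(2π×4.6²) × 1 = 35.426 × 1 = 35.43 kPa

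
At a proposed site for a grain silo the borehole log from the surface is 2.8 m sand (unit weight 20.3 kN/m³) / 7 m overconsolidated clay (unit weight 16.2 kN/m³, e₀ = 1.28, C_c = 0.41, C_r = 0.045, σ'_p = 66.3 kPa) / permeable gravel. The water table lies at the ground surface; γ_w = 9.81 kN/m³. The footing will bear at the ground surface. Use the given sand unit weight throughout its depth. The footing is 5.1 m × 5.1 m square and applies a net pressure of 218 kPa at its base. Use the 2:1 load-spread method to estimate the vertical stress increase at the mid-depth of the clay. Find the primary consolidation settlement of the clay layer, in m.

Mid-depth of clay below the ground surface: z = 2.8 + 7/2 = 6.3 m.
Total vertical stress at mid-clay: σ_v = 20.3×2.8 + 16.2×3.5 = 113.54 kPa.
Pore pressure: u = 9.81×(6.3 − 0) = 61.803 kPa.
Initial effective stress: σ'_0 = σ_v − u = 113.54 − 61.803 = 51.737 kPa.
Stress increase at mid-clay by the 2:1 spreading method:
Δσ = qBL/((B+z)(L+z)) = 218×5.1×5.1/((5.1+6.3)(5.1+6.3)) = 43.63 kPa
Final effective stress: σ'_f = 51.737 + 43.63 = 95.367 kPa.
σ'_f = 95.367 > σ'_p = 66.3 kPa, so the stress path crosses the preconsolidation pressure — recompression up to σ'_p, then virgin compression beyond:
S_c = H/(1+e₀)·[C_r·log₁₀(σ'_p/σ'_0) + C_c·log₁₀(σ'_f/σ'_p)]
    = 7/2.28 × [0.045×log₁₀(66.3/51.737) + 0.41×log₁₀(95.367/66.3)]
    = 3.0702 × [0.0048471 + 0.064733] = 0.2136 m

S_c ≈ 0.214 m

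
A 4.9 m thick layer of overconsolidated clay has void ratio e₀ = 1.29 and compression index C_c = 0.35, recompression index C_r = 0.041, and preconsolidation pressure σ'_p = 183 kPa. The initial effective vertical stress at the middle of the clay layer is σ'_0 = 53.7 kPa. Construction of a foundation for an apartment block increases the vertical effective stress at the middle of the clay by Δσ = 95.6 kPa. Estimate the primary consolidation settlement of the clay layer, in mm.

S_c ≈ 39 mm

Final effective stress: σ'_f = 53.7 + 95.6 = 149.3 kPa.
σ'_f = 149.3 ≤ σ'_p = 183 kPa, so the clay remains overconsolidated and only the recompression index applies:
S_c = C_r·H/(1+e₀)·log₁₀(σ'_f/σ'_0) = 0.041×4.9/2.29×log₁₀(149.3/53.7)
    = 0.087728 × 0.44409 = 0.03896 m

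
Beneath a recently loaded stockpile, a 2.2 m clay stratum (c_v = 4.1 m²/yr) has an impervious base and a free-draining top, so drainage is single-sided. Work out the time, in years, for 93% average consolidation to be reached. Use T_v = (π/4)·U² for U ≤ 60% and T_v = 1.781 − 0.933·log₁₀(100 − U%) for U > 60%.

t ≈ 1.17 years

Drainage path length: H_d = H = 2.2 m (single drainage).
U > 60%: T_v = 1.781 − 0.933·log₁₀(100 − 93) = 0.99252.
t = T_v·H_d²/c_v = 0.99252×2.2²/4.1 = 1.172 years.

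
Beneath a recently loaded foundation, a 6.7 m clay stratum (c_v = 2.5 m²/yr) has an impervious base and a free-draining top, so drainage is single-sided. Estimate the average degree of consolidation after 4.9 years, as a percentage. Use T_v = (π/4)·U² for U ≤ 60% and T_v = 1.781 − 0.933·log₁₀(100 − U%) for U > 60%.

U ≈ 58.9 %

Drainage path length: H_d = H = 6.7 m (single drainage).
T_v = c_v·t/H_d² = 2.5×4.9/6.7² = 0.27289.
T_v = 0.27289 corresponds to the U ≤ 60% branch:
U = √(4T_v/π) = 0.5895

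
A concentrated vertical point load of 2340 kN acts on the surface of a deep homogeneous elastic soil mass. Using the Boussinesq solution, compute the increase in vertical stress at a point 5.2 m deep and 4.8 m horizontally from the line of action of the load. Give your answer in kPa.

Δσ_z ≈ 8.85 kPa

Boussinesq vertical stress below a point load on an elastic half-space:
Δσ_z = 3P/(2πz²) · [1 + (r/z)²]^(−5/2)
r/z = 4.8/5.2 = 0.92308; [1+(r/z)²]^(−5/2) = 0.21422.
Δσ_z = 3×2340/(2π×5.2²) × 0.21422 = 41.319 × 0.21422 = 8.851 kPa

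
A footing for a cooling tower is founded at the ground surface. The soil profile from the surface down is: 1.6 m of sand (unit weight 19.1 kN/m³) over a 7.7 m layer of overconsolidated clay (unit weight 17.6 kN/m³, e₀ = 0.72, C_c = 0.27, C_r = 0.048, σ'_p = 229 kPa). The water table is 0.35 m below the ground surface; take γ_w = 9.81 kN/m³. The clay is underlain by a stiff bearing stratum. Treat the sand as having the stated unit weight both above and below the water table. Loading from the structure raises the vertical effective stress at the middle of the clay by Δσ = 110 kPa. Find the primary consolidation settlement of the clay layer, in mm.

Mid-depth of clay below the ground surface: z = 1.6 + 7.7/2 = 5.45 m.
Total vertical stress at mid-clay: σ_v = 19.1×1.6 + 17.6×3.85 = 98.32 kPa.
Pore pressure: u = 9.81×(5.45 − 0.35) = 50.031 kPa.
Initial effective stress: σ'_0 = σ_v − u = 98.32 − 50.031 = 48.289 kPa.
Final effective stress: σ'_f = 48.289 + 110 = 158.29 kPa.
σ'_f = 158.29 ≤ σ'_p = 229 kPa, so the clay remains overconsolidated and only the recompression index applies:
S_c = C_r·H/(1+e₀)·log₁₀(σ'_f/σ'_0) = 0.048×7.7/1.72×log₁₀(158.29/48.289)
    = 0.21488 × 0.51561 = 0.1108 m

S_c ≈ 111 mm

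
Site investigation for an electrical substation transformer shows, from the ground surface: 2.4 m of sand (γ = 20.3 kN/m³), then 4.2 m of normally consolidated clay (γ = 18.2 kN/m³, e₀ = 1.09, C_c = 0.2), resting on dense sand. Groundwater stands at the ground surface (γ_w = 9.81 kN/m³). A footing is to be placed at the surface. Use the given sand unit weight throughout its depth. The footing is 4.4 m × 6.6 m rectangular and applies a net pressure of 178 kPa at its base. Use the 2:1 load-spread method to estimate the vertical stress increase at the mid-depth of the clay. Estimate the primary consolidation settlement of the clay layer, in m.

Mid-depth of clay below the ground surface: z = 2.4 + 4.2/2 = 4.5 m.
Total vertical stress at mid-clay: σ_v = 20.3×2.4 + 18.2×2.1 = 86.94 kPa.
Pore pressure: u = 9.81×(4.5 − 0) = 44.145 kPa.
Initial effective stress: σ'_0 = σ_v − u = 86.94 − 44.145 = 42.795 kPa.
Stress increase at mid-clay by the 2:1 spreading method:
Δσ = qBL/((B+z)(L+z)) = 178×4.4×6.6/((4.4+4.5)(6.6+4.5)) = 52.324 kPa
Final effective stress: σ'_f = σ'_0 + Δσ = 42.795 + 52.324 = 95.119 kPa.
Normally consolidated clay, so the full stress increment lies on the virgin compression line:
S_c = C_c·H/(1+e₀)·log₁₀(σ'_f/σ'_0) = 0.2×4.2/(1+1.09)×log₁₀(95.119/42.795)
    = 0.40191 × 0.34687 = 0.1394 m

S_c ≈ 0.139 m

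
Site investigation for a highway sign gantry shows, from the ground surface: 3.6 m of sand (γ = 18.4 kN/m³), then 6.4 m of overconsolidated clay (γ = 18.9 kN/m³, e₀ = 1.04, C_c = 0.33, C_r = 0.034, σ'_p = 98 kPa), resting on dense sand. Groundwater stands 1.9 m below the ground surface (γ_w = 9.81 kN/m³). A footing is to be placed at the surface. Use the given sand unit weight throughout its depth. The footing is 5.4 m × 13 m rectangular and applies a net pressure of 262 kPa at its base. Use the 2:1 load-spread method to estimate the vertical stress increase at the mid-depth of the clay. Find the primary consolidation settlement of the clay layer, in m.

Mid-depth of clay below the ground surface: z = 3.6 + 6.4/2 = 6.8 m.
Total vertical stress at mid-clay: σ_v = 18.4×3.6 + 18.9×3.2 = 126.72 kPa.
Pore pressure: u = 9.81×(6.8 − 1.9) = 48.069 kPa.
Initial effective stress: σ'_0 = σ_v − u = 126.72 − 48.069 = 78.651 kPa.
Stress increase at mid-clay by the 2:1 spreading method:
Δσ = qBL/((B+z)(L+z)) = 262×5.4×13/((5.4+6.8)(13+6.8)) = 76.14 kPa
Final effective stress: σ'_f = 78.651 + 76.14 = 154.79 kPa.
σ'_f = 154.79 > σ'_p = 98 kPa, so the stress path crosses the preconsolidation pressure — recompression up to σ'_p, then virgin compression beyond:
S_c = H/(1+e₀)·[C_r·log₁₀(σ'_p/σ'_0) + C_c·log₁₀(σ'_f/σ'_p)]
    = 6.4/2.04 × [0.034×log₁₀(98/78.651) + 0.33×log₁₀(154.79/98)]
    = 3.1373 × [0.0032477 + 0.065511] = 0.2157 m

S_c ≈ 0.216 m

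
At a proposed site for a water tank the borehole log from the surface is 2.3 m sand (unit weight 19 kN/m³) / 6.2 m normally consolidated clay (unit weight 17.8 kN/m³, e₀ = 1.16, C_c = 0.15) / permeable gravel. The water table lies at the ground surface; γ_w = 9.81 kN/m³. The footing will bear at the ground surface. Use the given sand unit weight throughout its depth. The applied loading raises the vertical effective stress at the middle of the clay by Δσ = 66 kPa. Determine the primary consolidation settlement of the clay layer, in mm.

S_c ≈ 167 mm

Mid-depth of clay below the ground surface: z = 2.3 + 6.2/2 = 5.4 m.
Total vertical stress at mid-clay: σ_v = 19×2.3 + 17.8×3.1 = 98.88 kPa.
Pore pressure: u = 9.81×(5.4 − 0) = 52.974 kPa.
Initial effective stress: σ'_0 = σ_v − u = 98.88 − 52.974 = 45.906 kPa.
Final effective stress: σ'_f = σ'_0 + Δσ = 45.906 + 66 = 111.91 kPa.
Normally consolidated clay, so the full stress increment lies on the virgin compression line:
S_c = C_c·H/(1+e₀)·log₁₀(σ'_f/σ'_0) = 0.15×6.2/(1+1.16)×log₁₀(111.91/45.906)
    = 0.43056 × 0.387 = 0.1666 m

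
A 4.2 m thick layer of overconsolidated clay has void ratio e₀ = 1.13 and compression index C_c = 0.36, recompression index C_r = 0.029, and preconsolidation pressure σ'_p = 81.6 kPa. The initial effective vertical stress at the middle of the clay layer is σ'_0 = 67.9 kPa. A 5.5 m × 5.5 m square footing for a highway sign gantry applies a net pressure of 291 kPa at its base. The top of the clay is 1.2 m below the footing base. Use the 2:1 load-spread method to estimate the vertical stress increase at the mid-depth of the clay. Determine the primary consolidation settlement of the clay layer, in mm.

S_c ≈ 251 mm

Mid-depth of clay below the footing base: z = 1.2 + 4.2/2 = 3.3 m.
Stress increase at mid-clay by the 2:1 spreading method:
Δσ = qBL/((B+z)(L+z)) = 291×5.5×5.5/((5.5+3.3)(5.5+3.3)) = 113.67 kPa
Final effective stress: σ'_f = 67.9 + 113.67 = 181.57 kPa.
σ'_f = 181.57 > σ'_p = 81.6 kPa, so the stress path crosses the preconsolidation pressure — recompression up to σ'_p, then virgin compression beyond:
S_c = H/(1+e₀)·[C_r·log₁₀(σ'_p/σ'_0) + C_c·log₁₀(σ'_f/σ'_p)]
    = 4.2/2.13 × [0.029×log₁₀(81.6/67.9) + 0.36×log₁₀(181.57/81.6)]
    = 1.9718 × [0.0023148 + 0.12505] = 0.2511 m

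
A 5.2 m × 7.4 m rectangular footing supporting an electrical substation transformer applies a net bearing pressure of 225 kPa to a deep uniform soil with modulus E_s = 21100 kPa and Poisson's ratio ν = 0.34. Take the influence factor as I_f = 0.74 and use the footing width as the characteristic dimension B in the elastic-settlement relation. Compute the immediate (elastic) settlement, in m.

S_e ≈ 0.0363 m

Immediate (elastic) settlement: S_e = q·B·(1−ν²)/E_s · I_f.
S_e = 225 × 5.2 × (1 − 0.34²) / 21100 × 0.74
    = 225 × 5.2 × 0.8844 / 21100 × 0.74
    = 0.03629 m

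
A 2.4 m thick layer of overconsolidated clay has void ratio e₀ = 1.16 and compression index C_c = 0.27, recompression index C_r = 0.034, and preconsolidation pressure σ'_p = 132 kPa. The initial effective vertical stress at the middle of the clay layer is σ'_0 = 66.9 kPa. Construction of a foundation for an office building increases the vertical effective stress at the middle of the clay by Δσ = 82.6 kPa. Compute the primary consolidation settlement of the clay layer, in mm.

S_c ≈ 27.4 mm

Final effective stress: σ'_f = 66.9 + 82.6 = 149.5 kPa.
σ'_f = 149.5 > σ'_p = 132 kPa, so the stress path crosses the preconsolidation pressure — recompression up to σ'_p, then virgin compression beyond:
S_c = H/(1+e₀)·[C_r·log₁₀(σ'_p/σ'_0) + C_c·log₁₀(σ'_f/σ'_p)]
    = 2.4/2.16 × [0.034×log₁₀(132/66.9) + 0.27×log₁₀(149.5/132)]
    = 1.1111 × [0.010035 + 0.014598] = 0.02737 m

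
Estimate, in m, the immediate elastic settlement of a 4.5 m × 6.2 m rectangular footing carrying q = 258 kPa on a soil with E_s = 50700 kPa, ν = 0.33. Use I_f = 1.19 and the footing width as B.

S_e ≈ 0.0243 m

Immediate (elastic) settlement: S_e = q·B·(1−ν²)/E_s · I_f.
S_e = 258 × 4.5 × (1 − 0.33²) / 50700 × 1.19
    = 258 × 4.5 × 0.8911 / 50700 × 1.19
    = 0.02428 m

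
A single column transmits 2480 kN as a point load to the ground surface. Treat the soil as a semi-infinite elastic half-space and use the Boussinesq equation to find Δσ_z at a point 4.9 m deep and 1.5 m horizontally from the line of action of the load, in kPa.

Δσ_z ≈ 39.4 kPa

Boussinesq vertical stress below a point load on an elastic half-space:
Δσ_z = 3P/(2πz²) · [1 + (r/z)²]^(−5/2)
r/z = 1.5/4.9 = 0.30612; [1+(r/z)²]^(−5/2) = 0.79936.
Δσ_z = 3×2480/(2π×4.9²) × 0.79936 = 49.317 × 0.79936 = 39.42 kPa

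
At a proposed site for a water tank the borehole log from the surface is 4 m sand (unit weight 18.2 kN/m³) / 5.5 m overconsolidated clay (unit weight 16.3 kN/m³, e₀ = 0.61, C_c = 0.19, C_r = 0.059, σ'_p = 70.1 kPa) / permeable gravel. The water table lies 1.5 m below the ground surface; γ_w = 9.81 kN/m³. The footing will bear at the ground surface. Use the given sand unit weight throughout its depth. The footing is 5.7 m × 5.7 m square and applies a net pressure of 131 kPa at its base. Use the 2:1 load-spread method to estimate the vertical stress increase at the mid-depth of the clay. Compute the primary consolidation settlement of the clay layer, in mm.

S_c ≈ 86.5 mm

Mid-depth of clay below the ground surface: z = 4 + 5.5/2 = 6.75 m.
Total vertical stress at mid-clay: σ_v = 18.2×4 + 16.3×2.75 = 117.62 kPa.
Pore pressure: u = 9.81×(6.75 − 1.5) = 51.503 kPa.
Initial effective stress: σ'_0 = σ_v − u = 117.62 − 51.503 = 66.117 kPa.
Stress increase at mid-clay by the 2:1 spreading method:
Δσ = qBL/((B+z)(L+z)) = 131×5.7×5.7/((5.7+6.75)(5.7+6.75)) = 27.459 kPa
Final effective stress: σ'_f = 66.117 + 27.459 = 93.576 kPa.
σ'_f = 93.576 > σ'_p = 70.1 kPa, so the stress path crosses the preconsolidation pressure — recompression up to σ'_p, then virgin compression beyond:
S_c = H/(1+e₀)·[C_r·log₁₀(σ'_p/σ'_0) + C_c·log₁₀(σ'_f/σ'_p)]
    = 5.5/1.61 × [0.059×log₁₀(70.1/66.117) + 0.19×log₁₀(93.576/70.1)]
    = 3.4161 × [0.0014989 + 0.023835] = 0.08654 m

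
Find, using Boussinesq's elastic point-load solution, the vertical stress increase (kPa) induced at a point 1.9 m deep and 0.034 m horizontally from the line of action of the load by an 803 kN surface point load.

Boussinesq vertical stress below a point load on an elastic half-space:
Δσ_z = 3P/(2πz²) · [1 + (r/z)²]^(−5/2)
r/z = 0.034/1.9 = 0.017895; [1+(r/z)²]^(−5/2) = 0.9992.
Δσ_z = 3×803/(2π×1.9²) × 0.9992 = 106.21 × 0.9992 = 106.1 kPa

Δσ_z ≈ 106 kPa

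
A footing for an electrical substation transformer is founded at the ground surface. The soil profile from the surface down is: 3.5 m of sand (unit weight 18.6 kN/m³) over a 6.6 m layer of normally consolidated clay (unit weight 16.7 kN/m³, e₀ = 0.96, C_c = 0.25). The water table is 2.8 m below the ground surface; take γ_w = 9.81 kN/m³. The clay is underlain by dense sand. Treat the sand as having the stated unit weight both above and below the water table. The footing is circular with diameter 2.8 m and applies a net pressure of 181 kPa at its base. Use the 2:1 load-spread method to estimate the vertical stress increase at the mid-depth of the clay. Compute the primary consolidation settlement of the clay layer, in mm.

Mid-depth of clay below the ground surface: z = 3.5 + 6.6/2 = 6.8 m.
Total vertical stress at mid-clay: σ_v = 18.6×3.5 + 16.7×3.3 = 120.21 kPa.
Pore pressure: u = 9.81×(6.8 − 2.8) = 39.24 kPa.
Initial effective stress: σ'_0 = σ_v − u = 120.21 − 39.24 = 80.97 kPa.
Stress increase at mid-clay by the 2:1 spreading method:
Δσ ≈ qD²/(D+z)² = 181×2.8²/(2.8+6.8)² = 15.398 kPa
Final effective stress: σ'_f = σ'_0 + Δσ = 80.97 + 15.398 = 96.368 kPa.
Normally consolidated clay, so the full stress increment lies on the virgin compression line:
S_c = C_c·H/(1+e₀)·log₁₀(σ'_f/σ'_0) = 0.25×6.6/(1+0.96)×log₁₀(96.368/80.97)
    = 0.84184 × 0.075609 = 0.06365 m

S_c ≈ 63.7 mm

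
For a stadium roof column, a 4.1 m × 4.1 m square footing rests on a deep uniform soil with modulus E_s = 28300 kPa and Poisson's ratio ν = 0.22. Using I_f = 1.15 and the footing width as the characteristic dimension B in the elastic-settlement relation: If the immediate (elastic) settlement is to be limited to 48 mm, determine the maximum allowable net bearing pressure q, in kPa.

q ≈ 303 kPa

S_e = q·B·(1−ν²)/E_s · I_f  ⇒  q = S_e·E_s / (B·(1−ν²)·I_f).
q = 0.048 × 28300 / (4.1 × 0.9516 × 1.15) = 302.8 kPa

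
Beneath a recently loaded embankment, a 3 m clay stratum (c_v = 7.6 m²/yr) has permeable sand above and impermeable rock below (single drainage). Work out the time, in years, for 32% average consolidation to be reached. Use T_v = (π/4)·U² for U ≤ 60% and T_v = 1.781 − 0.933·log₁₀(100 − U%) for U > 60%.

t ≈ 0.0952 years

Drainage path length: H_d = H = 3 m (single drainage).
U ≤ 60%: T_v = (π/4)·U² = (π/4)×0.32² = 0.080425.
t = T_v·H_d²/c_v = 0.080425×3²/7.6 = 0.09524 years.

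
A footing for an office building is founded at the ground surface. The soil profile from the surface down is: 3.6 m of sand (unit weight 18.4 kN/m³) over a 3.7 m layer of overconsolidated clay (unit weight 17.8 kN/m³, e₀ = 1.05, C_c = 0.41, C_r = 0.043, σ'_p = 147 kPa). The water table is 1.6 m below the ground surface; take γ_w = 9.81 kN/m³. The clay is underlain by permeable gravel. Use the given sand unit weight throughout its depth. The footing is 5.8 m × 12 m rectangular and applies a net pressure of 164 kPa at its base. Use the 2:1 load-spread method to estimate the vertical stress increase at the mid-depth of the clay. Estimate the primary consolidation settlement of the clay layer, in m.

S_c ≈ 0.0225 m

Mid-depth of clay below the ground surface: z = 3.6 + 3.7/2 = 5.45 m.
Total vertical stress at mid-clay: σ_v = 18.4×3.6 + 17.8×1.85 = 99.17 kPa.
Pore pressure: u = 9.81×(5.45 − 1.6) = 37.769 kPa.
Initial effective stress: σ'_0 = σ_v − u = 99.17 − 37.769 = 61.401 kPa.
Stress increase at mid-clay by the 2:1 spreading method:
Δσ = qBL/((B+z)(L+z)) = 164×5.8×12/((5.8+5.45)(12+5.45)) = 58.144 kPa
Final effective stress: σ'_f = 61.401 + 58.144 = 119.55 kPa.
σ'_f = 119.55 ≤ σ'_p = 147 kPa, so the clay remains overconsolidated and only the recompression index applies:
S_c = C_r·H/(1+e₀)·log₁₀(σ'_f/σ'_0) = 0.043×3.7/2.05×log₁₀(119.55/61.401)
    = 0.077611 × 0.28937 = 0.02246 m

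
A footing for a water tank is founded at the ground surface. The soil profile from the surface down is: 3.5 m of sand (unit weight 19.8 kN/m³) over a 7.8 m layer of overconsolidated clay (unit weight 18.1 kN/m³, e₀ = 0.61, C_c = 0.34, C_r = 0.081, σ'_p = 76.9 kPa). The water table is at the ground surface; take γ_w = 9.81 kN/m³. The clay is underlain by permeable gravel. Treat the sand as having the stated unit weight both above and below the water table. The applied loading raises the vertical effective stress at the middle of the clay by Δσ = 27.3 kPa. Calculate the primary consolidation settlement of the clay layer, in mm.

Mid-depth of clay below the ground surface: z = 3.5 + 7.8/2 = 7.4 m.
Total vertical stress at mid-clay: σ_v = 19.8×3.5 + 18.1×3.9 = 139.89 kPa.
Pore pressure: u = 9.81×(7.4 − 0) = 72.594 kPa.
Initial effective stress: σ'_0 = σ_v − u = 139.89 − 72.594 = 67.296 kPa.
Final effective stress: σ'_f = 67.296 + 27.3 = 94.596 kPa.
σ'_f = 94.596 > σ'_p = 76.9 kPa, so the stress path crosses the preconsolidation pressure — recompression up to σ'_p, then virgin compression beyond:
S_c = H/(1+e₀)·[C_r·log₁₀(σ'_p/σ'_0) + C_c·log₁₀(σ'_f/σ'_p)]
    = 7.8/1.61 × [0.081×log₁₀(76.9/67.296) + 0.34×log₁₀(94.596/76.9)]
    = 4.8447 × [0.0046929 + 0.030582] = 0.1709 m

S_c ≈ 171 mm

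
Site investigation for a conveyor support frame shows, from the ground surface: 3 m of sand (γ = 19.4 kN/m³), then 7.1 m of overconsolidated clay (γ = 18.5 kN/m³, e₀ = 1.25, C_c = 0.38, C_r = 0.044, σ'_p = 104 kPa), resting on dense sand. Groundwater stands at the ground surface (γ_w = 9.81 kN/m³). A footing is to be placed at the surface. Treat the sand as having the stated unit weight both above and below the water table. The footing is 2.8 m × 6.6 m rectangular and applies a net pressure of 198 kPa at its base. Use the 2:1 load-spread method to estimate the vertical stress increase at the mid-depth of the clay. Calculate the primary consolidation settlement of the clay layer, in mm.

Mid-depth of clay below the ground surface: z = 3 + 7.1/2 = 6.55 m.
Total vertical stress at mid-clay: σ_v = 19.4×3 + 18.5×3.55 = 123.88 kPa.
Pore pressure: u = 9.81×(6.55 − 0) = 64.255 kPa.
Initial effective stress: σ'_0 = σ_v − u = 123.88 − 64.255 = 59.625 kPa.
Stress increase at mid-clay by the 2:1 spreading method:
Δσ = qBL/((B+z)(L+z)) = 198×2.8×6.6/((2.8+6.55)(6.6+6.55)) = 29.76 kPa
Final effective stress: σ'_f = 59.625 + 29.76 = 89.385 kPa.
σ'_f = 89.385 ≤ σ'_p = 104 kPa, so the clay remains overconsolidated and only the recompression index applies:
S_c = C_r·H/(1+e₀)·log₁₀(σ'_f/σ'_0) = 0.044×7.1/2.25×log₁₀(89.385/59.625)
    = 0.13885 × 0.17584 = 0.02441 m

S_c ≈ 24.4 mm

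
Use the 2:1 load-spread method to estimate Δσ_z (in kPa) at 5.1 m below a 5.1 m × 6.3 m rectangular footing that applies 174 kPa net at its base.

Δσ_z ≈ 48.1 kPa

By the 2:1 method the load spreads at 1 horizontal : 2 vertical, so at depth z the loaded area has grown by z in each plan dimension:
Δσ = qBL/((B+z)(L+z)) = 174×5.1×6.3/((5.1+5.1)(6.3+5.1)) = 48.079 kPa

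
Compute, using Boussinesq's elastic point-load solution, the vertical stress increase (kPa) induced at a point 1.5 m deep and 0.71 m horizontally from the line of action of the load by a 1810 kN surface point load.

Δσ_z ≈ 232 kPa

Boussinesq vertical stress below a point load on an elastic half-space:
Δσ_z = 3P/(2πz²) · [1 + (r/z)²]^(−5/2)
r/z = 0.71/1.5 = 0.47333; [1+(r/z)²]^(−5/2) = 0.60326.
Δσ_z = 3×1810/(2π×1.5²) × 0.60326 = 384.09 × 0.60326 = 231.7 kPa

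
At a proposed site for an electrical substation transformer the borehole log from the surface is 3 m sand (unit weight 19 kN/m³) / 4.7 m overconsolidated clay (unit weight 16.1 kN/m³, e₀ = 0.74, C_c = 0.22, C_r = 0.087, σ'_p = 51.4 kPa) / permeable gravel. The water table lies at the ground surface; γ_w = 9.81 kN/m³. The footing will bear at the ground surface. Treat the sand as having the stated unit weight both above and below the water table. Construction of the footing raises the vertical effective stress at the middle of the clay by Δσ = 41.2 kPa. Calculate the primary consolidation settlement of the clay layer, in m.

Mid-depth of clay below the ground surface: z = 3 + 4.7/2 = 5.35 m.
Total vertical stress at mid-clay: σ_v = 19×3 + 16.1×2.35 = 94.835 kPa.
Pore pressure: u = 9.81×(5.35 − 0) = 52.483 kPa.
Initial effective stress: σ'_0 = σ_v − u = 94.835 − 52.483 = 42.352 kPa.
Final effective stress: σ'_f = 42.352 + 41.2 = 83.552 kPa.
σ'_f = 83.552 > σ'_p = 51.4 kPa, so the stress path crosses the preconsolidation pressure — recompression up to σ'_p, then virgin compression beyond:
S_c = H/(1+e₀)·[C_r·log₁₀(σ'_p/σ'_0) + C_c·log₁₀(σ'_f/σ'_p)]
    = 4.7/1.74 × [0.087×log₁₀(51.4/42.352) + 0.22×log₁₀(83.552/51.4)]
    = 2.7011 × [0.0073158 + 0.046419] = 0.1451 m

S_c ≈ 0.145 m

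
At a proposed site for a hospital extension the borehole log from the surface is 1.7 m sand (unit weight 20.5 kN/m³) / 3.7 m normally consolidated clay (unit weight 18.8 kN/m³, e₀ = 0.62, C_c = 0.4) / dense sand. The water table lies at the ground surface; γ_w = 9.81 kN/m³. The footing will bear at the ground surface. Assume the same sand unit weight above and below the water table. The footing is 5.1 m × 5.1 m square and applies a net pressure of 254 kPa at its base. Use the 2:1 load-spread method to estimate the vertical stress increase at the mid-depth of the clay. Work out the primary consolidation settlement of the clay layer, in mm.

S_c ≈ 501 mm

Mid-depth of clay below the ground surface: z = 1.7 + 3.7/2 = 3.55 m.
Total vertical stress at mid-clay: σ_v = 20.5×1.7 + 18.8×1.85 = 69.63 kPa.
Pore pressure: u = 9.81×(3.55 − 0) = 34.825 kPa.
Initial effective stress: σ'_0 = σ_v − u = 69.63 − 34.825 = 34.805 kPa.
Stress increase at mid-clay by the 2:1 spreading method:
Δσ = qBL/((B+z)(L+z)) = 254×5.1×5.1/((5.1+3.55)(5.1+3.55)) = 88.296 kPa
Final effective stress: σ'_f = σ'_0 + Δσ = 34.805 + 88.296 = 123.1 kPa.
Normally consolidated clay, so the full stress increment lies on the virgin compression line:
S_c = C_c·H/(1+e₀)·log₁₀(σ'_f/σ'_0) = 0.4×3.7/(1+0.62)×log₁₀(123.1/34.805)
    = 0.91358 × 0.54862 = 0.5012 m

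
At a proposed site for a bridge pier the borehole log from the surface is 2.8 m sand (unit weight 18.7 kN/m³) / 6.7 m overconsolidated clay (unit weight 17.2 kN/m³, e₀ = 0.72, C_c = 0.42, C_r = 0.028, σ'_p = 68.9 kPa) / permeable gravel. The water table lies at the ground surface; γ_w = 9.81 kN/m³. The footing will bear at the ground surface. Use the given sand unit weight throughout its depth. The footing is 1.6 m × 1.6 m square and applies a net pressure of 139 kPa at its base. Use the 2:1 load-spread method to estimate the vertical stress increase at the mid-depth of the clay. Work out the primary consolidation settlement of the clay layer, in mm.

S_c ≈ 5.34 mm

Mid-depth of clay below the ground surface: z = 2.8 + 6.7/2 = 6.15 m.
Total vertical stress at mid-clay: σ_v = 18.7×2.8 + 17.2×3.35 = 109.98 kPa.
Pore pressure: u = 9.81×(6.15 − 0) = 60.332 kPa.
Initial effective stress: σ'_0 = σ_v − u = 109.98 − 60.332 = 49.648 kPa.
Stress increase at mid-clay by the 2:1 spreading method:
Δσ = qBL/((B+z)(L+z)) = 139×1.6×1.6/((1.6+6.15)(1.6+6.15)) = 5.9245 kPa
Final effective stress: σ'_f = 49.648 + 5.9245 = 55.573 kPa.
σ'_f = 55.573 ≤ σ'_p = 68.9 kPa, so the clay remains overconsolidated and only the recompression index applies:
S_c = C_r·H/(1+e₀)·log₁₀(σ'_f/σ'_0) = 0.028×6.7/1.72×log₁₀(55.573/49.648)
    = 0.10907 × 0.048962 = 0.00534 m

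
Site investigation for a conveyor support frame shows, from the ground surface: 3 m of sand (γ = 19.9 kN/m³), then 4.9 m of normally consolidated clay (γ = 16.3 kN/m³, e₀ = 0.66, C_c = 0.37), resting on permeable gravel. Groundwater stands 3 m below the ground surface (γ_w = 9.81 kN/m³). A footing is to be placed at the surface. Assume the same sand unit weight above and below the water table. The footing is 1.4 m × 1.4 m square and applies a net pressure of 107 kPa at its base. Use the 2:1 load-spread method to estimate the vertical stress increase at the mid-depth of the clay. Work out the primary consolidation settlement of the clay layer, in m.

S_c ≈ 0.0272 m

Mid-depth of clay below the ground surface: z = 3 + 4.9/2 = 5.45 m.
Total vertical stress at mid-clay: σ_v = 19.9×3 + 16.3×2.45 = 99.635 kPa.
Pore pressure: u = 9.81×(5.45 − 3) = 24.035 kPa.
Initial effective stress: σ'_0 = σ_v − u = 99.635 − 24.035 = 75.6 kPa.
Stress increase at mid-clay by the 2:1 spreading method:
Δσ = qBL/((B+z)(L+z)) = 107×1.4×1.4/((1.4+5.45)(1.4+5.45)) = 4.4695 kPa
Final effective stress: σ'_f = σ'_0 + Δσ = 75.6 + 4.4695 = 80.069 kPa.
Normally consolidated clay, so the full stress increment lies on the virgin compression line:
S_c = C_c·H/(1+e₀)·log₁₀(σ'_f/σ'_0) = 0.37×4.9/(1+0.66)×log₁₀(80.069/75.6)
    = 1.0922 × 0.024943 = 0.02724 m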